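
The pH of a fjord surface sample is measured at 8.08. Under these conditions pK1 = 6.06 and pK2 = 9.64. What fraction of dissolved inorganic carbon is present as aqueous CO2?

α₀ = 1 / (1 + K1/[H⁺] + K1K2/[H⁺]²) = 1 / (1 + 10^+2.02 + 10^+0.46)
   = 1 / (1 + 104.71 + 2.8840) = 1/108.60 = 0.009208

α₀ = 0.00921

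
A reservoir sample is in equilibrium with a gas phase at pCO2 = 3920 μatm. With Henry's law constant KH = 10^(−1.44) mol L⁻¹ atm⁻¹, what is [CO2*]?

[CO2*] = 142 μmol/L

KH = 10^(−1.44) = 3.631×10^-2 mol L⁻¹ atm⁻¹
[CO2*] = KH · pCO2 = 3.631×10^-2 × 3920×10^-6 atm = 1.42×10^-4 mol/L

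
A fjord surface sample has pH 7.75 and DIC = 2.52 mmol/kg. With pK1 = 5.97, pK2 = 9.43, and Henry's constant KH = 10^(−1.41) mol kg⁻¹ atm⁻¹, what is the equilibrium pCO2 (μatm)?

α₀ = 1 / (1 + K1/[H⁺] + K1K2/[H⁺]²) = 1 / (1 + 10^+1.78 + 10^+0.10)
   = 1 / (1 + 60.256 + 1.2589) = 1/62.515 = 0.01600
[CO2*] = α₀ × DIC = 0.01600 × 2.52 = 0.04031 mmol/kg
pCO2 = [CO2*]/KH = 4.031×10^-5 / 3.890×10^-2 = 1040 μatm

pCO2 = 1040 μatm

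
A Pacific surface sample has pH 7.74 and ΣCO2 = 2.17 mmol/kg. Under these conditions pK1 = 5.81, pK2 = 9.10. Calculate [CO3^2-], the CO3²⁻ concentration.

[CO3²⁻] = 0.0898 mmol/kg

α₂ = 1 / (1 + [H⁺]/K2 + [H⁺]²/(K1K2)) = 1 / (1 + 10^+1.36 + 10^-0.57)
   = 1 / (1 + 22.909 + 0.26915) = 1/24.178 = 0.04136
[CO3²⁻] = α₂ × DIC = 0.04136 × 2.17 = 0.0898 mmol/kg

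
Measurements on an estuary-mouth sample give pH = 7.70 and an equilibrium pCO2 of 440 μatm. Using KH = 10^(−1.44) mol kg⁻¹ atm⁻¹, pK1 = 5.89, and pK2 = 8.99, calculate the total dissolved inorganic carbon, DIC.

DIC = 1.10 mmol/kg

[CO2*] = KH · pCO2 = 10^(−1.44) × 440×10^-6 = 1.598×10^-5 mol/kg
α₀ = 1/(1 + K1/[H⁺] + K1K2/[H⁺]²) = 1/(1 + 10^+1.81 + 10^+0.52) = 0.01452
DIC = [CO2*]/α₀ = 1.598×10^-5 / 0.01452 = 1.10 mmol/kg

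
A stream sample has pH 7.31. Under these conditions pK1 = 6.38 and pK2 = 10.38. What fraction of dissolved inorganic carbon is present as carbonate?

α₂ = 0.000761

α₂ = 1 / (1 + [H⁺]/K2 + [H⁺]²/(K1K2)) = 1 / (1 + 10^+3.07 + 10^+2.14)
   = 1 / (1 + 1174.9 + 138.04) = 1/1313.9 = 0.0007611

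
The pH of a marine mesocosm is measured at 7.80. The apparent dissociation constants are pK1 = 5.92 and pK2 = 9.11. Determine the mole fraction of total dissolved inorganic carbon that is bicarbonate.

α₁ = 1 / (1 + [H⁺]/K1 + K2/[H⁺]) = 1 / (1 + 10^-1.88 + 10^-1.31)
   = 1 / (1 + 0.013183 + 0.048978) = 1/1.0622 = 0.9415

α₁ = 0.941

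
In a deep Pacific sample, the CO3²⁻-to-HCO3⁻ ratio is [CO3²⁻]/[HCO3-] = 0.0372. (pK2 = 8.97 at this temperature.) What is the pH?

pH = 7.54

From K2 = [H⁺][CO3²⁻]/[HCO3-]:  pH = pK2 + log₁₀([CO3²⁻]/[HCO3-])
log₁₀(0.0372) = -1.429
pH = 8.97 + (-1.429) = 7.54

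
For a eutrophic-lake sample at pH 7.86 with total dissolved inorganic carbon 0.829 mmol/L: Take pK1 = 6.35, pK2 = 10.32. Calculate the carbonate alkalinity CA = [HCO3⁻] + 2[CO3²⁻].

CA = [HCO3⁻] + 2[CO3²⁻] = (α₁ + 2α₂)·DIC
At pH 7.86: [H⁺]/K1 = 10^-1.51 = 0.030903, K2/[H⁺] = 10^-2.46 = 0.0034674
α₁ = 1/(1 + 0.030903 + 0.0034674) = 1/1.0344 = 0.9668; α₂ = α₁·K2/[H⁺] = 0.003352
α₁ + 2α₂ = 0.9735
CA = 0.9735 × 0.829 = 0.807 mmol/L

CA = 0.807 mmol/L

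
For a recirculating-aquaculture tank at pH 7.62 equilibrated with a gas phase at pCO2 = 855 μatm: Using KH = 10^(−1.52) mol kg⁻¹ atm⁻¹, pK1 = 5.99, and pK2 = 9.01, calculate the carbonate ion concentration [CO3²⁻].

[CO3²⁻] = 0.0449 mmol/kg

[CO2*] = KH · pCO2 = 10^(−1.52) × 855×10^-6 = 2.582×10^-5 mol/kg
α₀ = 1/(1 + K1/[H⁺] + K1K2/[H⁺]²) = 1/(1 + 10^+1.63 + 10^+0.24) = 0.02203
DIC = [CO2*]/α₀ = 2.582×10^-5 / 0.02203 = 1.172 mmol/kg
[CO3²⁻] = α₂·DIC; α₂ = 0.03828, so [CO3²⁻] = 0.03828 × 1.172 = 0.0449 mmol/kg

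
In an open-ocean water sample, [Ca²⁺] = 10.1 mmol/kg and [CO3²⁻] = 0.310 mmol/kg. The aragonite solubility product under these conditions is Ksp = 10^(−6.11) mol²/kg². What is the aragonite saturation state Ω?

Ksp = 10^(−6.11) = 7.762×10^-7
Ω = [Ca²⁺][CO3²⁻]/Ksp = (10.1×10^-3)(0.310×10^-3) / 7.762×10^-7 = 4.03

Ω = 4.03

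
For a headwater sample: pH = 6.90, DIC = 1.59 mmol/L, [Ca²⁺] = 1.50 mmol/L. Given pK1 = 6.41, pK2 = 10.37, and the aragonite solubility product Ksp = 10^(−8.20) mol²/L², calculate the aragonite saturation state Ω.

α₂ = 1 / (1 + [H⁺]/K2 + [H⁺]²/(K1K2)) = 1 / (1 + 10^+3.47 + 10^+2.98)
   = 1 / (1 + 2951.2 + 954.99) = 1/3907.2 = 0.0002559
[CO3²⁻] = α₂ × DIC = 0.0002559 × 1.59 = 0.0004069 mmol/L = 0.4069 μmol/L
Ksp = 10^(−8.20) = 6.310×10^-9
Ω = [Ca²⁺][CO3²⁻]/Ksp = (1.50×10^-3)(4.069×10^-7) / 6.310×10^-9 = 0.0967

Ω = 0.0967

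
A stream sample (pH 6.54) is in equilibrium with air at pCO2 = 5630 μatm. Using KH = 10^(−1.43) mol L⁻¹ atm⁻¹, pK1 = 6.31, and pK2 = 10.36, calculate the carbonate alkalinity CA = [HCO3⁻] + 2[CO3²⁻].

CA = 0.355 mmol/L

[CO2*] = KH · pCO2 = 10^(−1.43) × 5630×10^-6 = 2.092×10^-4 mol/L
α₀ = 1/(1 + K1/[H⁺] + K1K2/[H⁺]²) = 1/(1 + 10^+0.23 + 10^-3.59) = 0.3706
DIC = [CO2*]/α₀ = 2.092×10^-4 / 0.3706 = 0.5645 mmol/L
CA = (α₁ + 2α₂)·DIC = (0.6293 + 2×9.525×10^-5) × 0.5645 = 0.355 mmol/L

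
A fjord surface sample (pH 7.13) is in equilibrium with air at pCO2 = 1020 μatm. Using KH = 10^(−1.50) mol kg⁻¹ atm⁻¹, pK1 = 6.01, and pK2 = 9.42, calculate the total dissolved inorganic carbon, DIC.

[CO2*] = KH · pCO2 = 10^(−1.50) × 1020×10^-6 = 3.226×10^-5 mol/kg
α₀ = 1/(1 + K1/[H⁺] + K1K2/[H⁺]²) = 1/(1 + 10^+1.12 + 10^-1.17) = 0.07017
DIC = [CO2*]/α₀ = 3.226×10^-5 / 0.07017 = 0.460 mmol/kg

DIC = 0.460 mmol/kg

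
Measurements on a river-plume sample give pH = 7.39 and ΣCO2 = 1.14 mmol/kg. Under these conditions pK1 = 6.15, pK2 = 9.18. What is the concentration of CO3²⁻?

[CO3²⁻] = 17.2 μmol/kg

α₂ = 1 / (1 + [H⁺]/K2 + [H⁺]²/(K1K2)) = 1 / (1 + 10^+1.79 + 10^+0.55)
   = 1 / (1 + 61.660 + 3.5481) = 1/66.208 = 0.01510
[CO3²⁻] = α₂ × DIC = 0.01510 × 1.14 = 0.0172 mmol/kg = 17.2 μmol/kg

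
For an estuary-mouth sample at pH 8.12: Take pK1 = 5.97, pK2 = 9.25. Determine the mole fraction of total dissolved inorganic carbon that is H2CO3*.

α₀ = 0.00655

α₀ = 1 / (1 + K1/[H⁺] + K1K2/[H⁺]²) = 1 / (1 + 10^+2.15 + 10^+1.02)
   = 1 / (1 + 141.25 + 10.471) = 1/152.73 = 0.006548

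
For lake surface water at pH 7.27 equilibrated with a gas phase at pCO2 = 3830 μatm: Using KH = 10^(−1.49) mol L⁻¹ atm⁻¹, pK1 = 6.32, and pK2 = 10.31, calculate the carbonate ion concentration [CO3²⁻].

[CO2*] = KH · pCO2 = 10^(−1.49) × 3830×10^-6 = 1.239×10^-4 mol/L
α₀ = 1/(1 + K1/[H⁺] + K1K2/[H⁺]²) = 1/(1 + 10^+0.95 + 10^-2.09) = 0.1008
DIC = [CO2*]/α₀ = 1.239×10^-4 / 0.1008 = 1.230 mmol/L
[CO3²⁻] = α₂·DIC; α₂ = 0.0008193, so [CO3²⁻] = 0.0008193 × 1.230 = 0.00101 mmol/L = 1.01 μmol/L

[CO3²⁻] = 1.01 μmol/L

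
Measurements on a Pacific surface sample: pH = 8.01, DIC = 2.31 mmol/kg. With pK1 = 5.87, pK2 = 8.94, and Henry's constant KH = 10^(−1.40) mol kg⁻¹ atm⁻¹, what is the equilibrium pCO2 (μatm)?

α₀ = 1 / (1 + K1/[H⁺] + K1K2/[H⁺]²) = 1 / (1 + 10^+2.14 + 10^+1.21)
   = 1 / (1 + 138.04 + 16.218) = 1/155.26 = 0.006441
[CO2*] = α₀ × DIC = 0.006441 × 2.31 = 0.01488 mmol/kg = 14.88 μmol/kg
pCO2 = [CO2*]/KH = 1.488×10^-5 / 3.981×10^-2 = 374 μatm

pCO2 = 374 μatm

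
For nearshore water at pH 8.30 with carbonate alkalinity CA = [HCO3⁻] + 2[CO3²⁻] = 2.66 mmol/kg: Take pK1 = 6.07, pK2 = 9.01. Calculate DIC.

CA = [HCO3⁻] + 2[CO3²⁻] = (α₁ + 2α₂)·DIC
At pH 8.30: [H⁺]/K1 = 10^-2.23 = 0.0058884, K2/[H⁺] = 10^-0.71 = 0.19498
α₁ = 1/(1 + 0.0058884 + 0.19498) = 1/1.2009 = 0.8327; α₂ = α₁·K2/[H⁺] = 0.1624
α₁ + 2α₂ = 1.1575
DIC = CA / (α₁ + 2α₂) = 2.66 / 1.1575 = 2.30 mmol/kg

DIC = 2.30 mmol/kg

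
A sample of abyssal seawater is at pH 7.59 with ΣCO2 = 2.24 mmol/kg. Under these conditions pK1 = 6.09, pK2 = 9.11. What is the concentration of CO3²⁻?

α₂ = 1 / (1 + [H⁺]/K2 + [H⁺]²/(K1K2)) = 1 / (1 + 10^+1.52 + 10^+0.02)
   = 1 / (1 + 33.113 + 1.0471) = 1/35.160 = 0.02844
[CO3²⁻] = α₂ × DIC = 0.02844 × 2.24 = 0.0637 mmol/kg

[CO3²⁻] = 0.0637 mmol/kg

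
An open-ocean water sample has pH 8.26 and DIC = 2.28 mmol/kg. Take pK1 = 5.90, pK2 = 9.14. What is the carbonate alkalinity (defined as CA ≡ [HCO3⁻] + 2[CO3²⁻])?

CA = 2.54 mmol/kg

CA = [HCO3⁻] + 2[CO3²⁻] = (α₁ + 2α₂)·DIC
At pH 8.26: [H⁺]/K1 = 10^-2.36 = 0.0043652, K2/[H⁺] = 10^-0.88 = 0.13183
α₁ = 1/(1 + 0.0043652 + 0.13183) = 1/1.1362 = 0.8801; α₂ = α₁·K2/[H⁺] = 0.1160
α₁ + 2α₂ = 1.1122
CA = 1.1122 × 2.28 = 2.54 mmol/kg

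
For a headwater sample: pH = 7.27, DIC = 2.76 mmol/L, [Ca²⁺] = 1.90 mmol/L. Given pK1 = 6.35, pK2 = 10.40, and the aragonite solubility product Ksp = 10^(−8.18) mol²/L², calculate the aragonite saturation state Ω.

α₂ = 1 / (1 + [H⁺]/K2 + [H⁺]²/(K1K2)) = 1 / (1 + 10^+3.13 + 10^+2.21)
   = 1 / (1 + 1349.0 + 162.18) = 1/1512.1 = 0.0006613
[CO3²⁻] = α₂ × DIC = 0.0006613 × 2.76 = 0.001825 mmol/L = 1.825 μmol/L
Ksp = 10^(−8.18) = 6.607×10^-9
Ω = [Ca²⁺][CO3²⁻]/Ksp = (1.90×10^-3)(1.825×10^-6) / 6.607×10^-9 = 0.525

Ω = 0.525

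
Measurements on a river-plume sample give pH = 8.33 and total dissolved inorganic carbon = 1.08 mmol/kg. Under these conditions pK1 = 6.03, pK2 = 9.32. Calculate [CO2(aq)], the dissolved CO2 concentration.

[CO2*] = 4.89 μmol/kg

α₀ = 1 / (1 + K1/[H⁺] + K1K2/[H⁺]²) = 1 / (1 + 10^+2.30 + 10^+1.31)
   = 1 / (1 + 199.53 + 20.417) = 1/220.94 = 0.004526
[CO2*] = α₀ × DIC = 0.004526 × 1.08 = 0.00489 mmol/kg = 4.89 μmol/kg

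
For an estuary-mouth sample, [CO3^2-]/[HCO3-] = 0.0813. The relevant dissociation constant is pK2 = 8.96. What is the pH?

From K2 = [H⁺][CO3^2-]/[HCO3-]:  pH = pK2 + log₁₀([CO3^2-]/[HCO3-])
log₁₀(0.0813) = -1.090
pH = 8.96 + (-1.090) = 7.87

pH = 7.87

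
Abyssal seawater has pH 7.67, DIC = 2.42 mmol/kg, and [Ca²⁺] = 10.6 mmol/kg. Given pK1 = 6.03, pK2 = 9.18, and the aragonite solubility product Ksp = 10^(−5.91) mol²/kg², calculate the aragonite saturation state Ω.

α₂ = 1 / (1 + [H⁺]/K2 + [H⁺]²/(K1K2)) = 1 / (1 + 10^+1.51 + 10^-0.13)
   = 1 / (1 + 32.359 + 0.74131) = 1/34.101 = 0.02932
[CO3²⁻] = α₂ × DIC = 0.02932 × 2.42 = 0.07097 mmol/kg
Ksp = 10^(−5.91) = 1.230×10^-6
Ω = [Ca²⁺][CO3²⁻]/Ksp = (10.6×10^-3)(7.097×10^-5) / 1.230×10^-6 = 0.611

Ω = 0.611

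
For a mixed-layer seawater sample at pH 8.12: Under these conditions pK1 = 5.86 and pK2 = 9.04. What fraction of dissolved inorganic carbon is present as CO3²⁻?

α₂ = 1 / (1 + [H⁺]/K2 + [H⁺]²/(K1K2)) = 1 / (1 + 10^+0.92 + 10^-1.34)
   = 1 / (1 + 8.3176 + 0.045709) = 1/9.3633 = 0.1068

α₂ = 0.107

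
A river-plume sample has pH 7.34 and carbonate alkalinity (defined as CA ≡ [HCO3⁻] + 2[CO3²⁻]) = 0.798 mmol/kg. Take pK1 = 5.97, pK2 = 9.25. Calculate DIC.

DIC = 0.822 mmol/kg

CA = [HCO3⁻] + 2[CO3²⁻] = (α₁ + 2α₂)·DIC
At pH 7.34: [H⁺]/K1 = 10^-1.37 = 0.042658, K2/[H⁺] = 10^-1.91 = 0.012303
α₁ = 1/(1 + 0.042658 + 0.012303) = 1/1.0550 = 0.9479; α₂ = α₁·K2/[H⁺] = 0.01166
α₁ + 2α₂ = 0.9712
DIC = CA / (α₁ + 2α₂) = 0.798 / 0.9712 = 0.822 mmol/kg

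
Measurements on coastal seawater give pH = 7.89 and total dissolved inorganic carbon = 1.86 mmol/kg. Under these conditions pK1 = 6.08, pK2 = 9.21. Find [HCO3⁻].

[HCO3⁻] = 1.75 mmol/kg

α₁ = 1 / (1 + [H⁺]/K1 + K2/[H⁺]) = 1 / (1 + 10^-1.81 + 10^-1.32)
   = 1 / (1 + 0.015488 + 0.047863) = 1/1.0634 = 0.9404
[HCO3⁻] = α₁ × DIC = 0.9404 × 1.86 = 1.75 mmol/kg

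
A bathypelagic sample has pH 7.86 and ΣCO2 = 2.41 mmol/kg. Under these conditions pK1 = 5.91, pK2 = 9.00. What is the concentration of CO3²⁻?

[CO3²⁻] = 0.161 mmol/kg

α₂ = 1 / (1 + [H⁺]/K2 + [H⁺]²/(K1K2)) = 1 / (1 + 10^+1.14 + 10^-0.81)
   = 1 / (1 + 13.804 + 0.15488) = 1/14.959 = 0.06685
[CO3²⁻] = α₂ × DIC = 0.06685 × 2.41 = 0.161 mmol/kg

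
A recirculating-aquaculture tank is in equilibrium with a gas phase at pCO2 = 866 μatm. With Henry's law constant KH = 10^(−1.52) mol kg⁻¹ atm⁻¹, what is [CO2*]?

KH = 10^(−1.52) = 3.020×10^-2 mol kg⁻¹ atm⁻¹
[CO2*] = KH · pCO2 = 3.020×10^-2 × 866×10^-6 atm = 2.62×10^-5 mol/kg

[CO2*] = 26.2 μmol/kg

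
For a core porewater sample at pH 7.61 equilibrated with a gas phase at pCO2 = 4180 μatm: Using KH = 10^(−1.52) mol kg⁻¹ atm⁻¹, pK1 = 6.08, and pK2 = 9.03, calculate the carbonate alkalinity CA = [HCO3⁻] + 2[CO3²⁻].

[CO2*] = KH · pCO2 = 10^(−1.52) × 4180×10^-6 = 1.262×10^-4 mol/kg
α₀ = 1/(1 + K1/[H⁺] + K1K2/[H⁺]²) = 1/(1 + 10^+1.53 + 10^+0.11) = 0.02765
DIC = [CO2*]/α₀ = 1.262×10^-4 / 0.02765 = 4.566 mmol/kg
CA = (α₁ + 2α₂)·DIC = (0.9367 + 2×0.03561) × 4.566 = 4.60 mmol/kg

CA = 4.60 mmol/kg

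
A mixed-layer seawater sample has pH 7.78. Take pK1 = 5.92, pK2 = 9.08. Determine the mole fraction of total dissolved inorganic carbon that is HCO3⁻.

α₁ = 1 / (1 + [H⁺]/K1 + K2/[H⁺]) = 1 / (1 + 10^-1.86 + 10^-1.30)
   = 1 / (1 + 0.013804 + 0.050119) = 1/1.0639 = 0.9399

α₁ = 0.940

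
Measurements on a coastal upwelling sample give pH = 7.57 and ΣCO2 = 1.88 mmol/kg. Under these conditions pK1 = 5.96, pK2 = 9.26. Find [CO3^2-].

[CO3²⁻] = 0.0367 mmol/kg

α₂ = 1 / (1 + [H⁺]/K2 + [H⁺]²/(K1K2)) = 1 / (1 + 10^+1.69 + 10^+0.08)
   = 1 / (1 + 48.978 + 1.2023) = 1/51.180 = 0.01954
[CO3²⁻] = α₂ × DIC = 0.01954 × 1.88 = 0.0367 mmol/kg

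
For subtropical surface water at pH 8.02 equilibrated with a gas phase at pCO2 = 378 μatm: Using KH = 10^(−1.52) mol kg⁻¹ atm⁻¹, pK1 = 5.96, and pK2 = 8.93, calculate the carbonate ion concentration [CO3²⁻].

[CO3²⁻] = 0.161 mmol/kg

[CO2*] = KH · pCO2 = 10^(−1.52) × 378×10^-6 = 1.142×10^-5 mol/kg
α₀ = 1/(1 + K1/[H⁺] + K1K2/[H⁺]²) = 1/(1 + 10^+2.06 + 10^+1.15) = 0.007696
DIC = [CO2*]/α₀ = 1.142×10^-5 / 0.007696 = 1.483 mmol/kg
[CO3²⁻] = α₂·DIC; α₂ = 0.1087, so [CO3²⁻] = 0.1087 × 1.483 = 0.161 mmol/kg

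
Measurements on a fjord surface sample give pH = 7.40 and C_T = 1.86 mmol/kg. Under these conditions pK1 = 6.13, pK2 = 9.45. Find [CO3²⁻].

[CO3²⁻] = 15.6 μmol/kg

α₂ = 1 / (1 + [H⁺]/K2 + [H⁺]²/(K1K2)) = 1 / (1 + 10^+2.05 + 10^+0.78)
   = 1 / (1 + 112.20 + 6.0256) = 1/119.23 = 0.008387
[CO3²⁻] = α₂ × DIC = 0.008387 × 1.86 = 0.0156 mmol/kg = 15.6 μmol/kg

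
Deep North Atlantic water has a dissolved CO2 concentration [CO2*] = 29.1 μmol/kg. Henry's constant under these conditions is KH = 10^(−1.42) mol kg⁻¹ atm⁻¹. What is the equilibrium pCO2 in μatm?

KH = 10^(−1.42) = 3.802×10^-2 mol kg⁻¹ atm⁻¹
pCO2 = [CO2*]/KH = 29.1×10^-6 / 3.802×10^-2 = 7.65×10^-4 atm = 765 μatm

pCO2 = 765 μatm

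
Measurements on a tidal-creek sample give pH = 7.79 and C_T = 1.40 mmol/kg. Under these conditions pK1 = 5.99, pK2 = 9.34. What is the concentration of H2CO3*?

[CO2*] = 0.0213 mmol/kg

α₀ = 1 / (1 + K1/[H⁺] + K1K2/[H⁺]²) = 1 / (1 + 10^+1.80 + 10^+0.25)
   = 1 / (1 + 63.096 + 1.7783) = 1/65.874 = 0.01518
[CO2*] = α₀ × DIC = 0.01518 × 1.40 = 0.0213 mmol/kg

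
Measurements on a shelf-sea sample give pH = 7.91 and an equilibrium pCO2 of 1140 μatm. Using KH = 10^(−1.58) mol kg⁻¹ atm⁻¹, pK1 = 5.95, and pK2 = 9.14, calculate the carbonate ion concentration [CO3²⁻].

[CO2*] = KH · pCO2 = 10^(−1.58) × 1140×10^-6 = 2.999×10^-5 mol/kg
α₀ = 1/(1 + K1/[H⁺] + K1K2/[H⁺]²) = 1/(1 + 10^+1.96 + 10^+0.73) = 0.01025
DIC = [CO2*]/α₀ = 2.999×10^-5 / 0.01025 = 2.926 mmol/kg
[CO3²⁻] = α₂·DIC; α₂ = 0.05504, so [CO3²⁻] = 0.05504 × 2.926 = 0.161 mmol/kg

[CO3²⁻] = 0.161 mmol/kg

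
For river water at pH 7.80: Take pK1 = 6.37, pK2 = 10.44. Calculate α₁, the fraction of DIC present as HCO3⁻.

α₁ = 0.962

α₁ = 1 / (1 + [H⁺]/K1 + K2/[H⁺]) = 1 / (1 + 10^-1.43 + 10^-2.64)
   = 1 / (1 + 0.037154 + 0.0022909) = 1/1.0394 = 0.9621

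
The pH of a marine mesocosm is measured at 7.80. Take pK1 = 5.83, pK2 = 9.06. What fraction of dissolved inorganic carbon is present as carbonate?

α₂ = 1 / (1 + [H⁺]/K2 + [H⁺]²/(K1K2)) = 1 / (1 + 10^+1.26 + 10^-0.71)
   = 1 / (1 + 18.197 + 0.19498) = 1/19.392 = 0.05157

α₂ = 0.0516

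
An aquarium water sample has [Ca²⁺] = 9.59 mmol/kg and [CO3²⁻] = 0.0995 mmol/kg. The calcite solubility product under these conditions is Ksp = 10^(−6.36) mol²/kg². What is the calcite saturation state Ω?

Ksp = 10^(−6.36) = 4.365×10^-7
Ω = [Ca²⁺][CO3²⁻]/Ksp = (9.59×10^-3)(0.0995×10^-3) / 4.365×10^-7 = 2.19

Ω = 2.19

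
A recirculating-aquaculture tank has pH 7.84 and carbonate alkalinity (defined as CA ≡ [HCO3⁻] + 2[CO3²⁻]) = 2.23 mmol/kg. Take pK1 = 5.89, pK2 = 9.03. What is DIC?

CA = [HCO3⁻] + 2[CO3²⁻] = (α₁ + 2α₂)·DIC
At pH 7.84: [H⁺]/K1 = 10^-1.95 = 0.011220, K2/[H⁺] = 10^-1.19 = 0.064565
α₁ = 1/(1 + 0.011220 + 0.064565) = 1/1.0758 = 0.9296; α₂ = α₁·K2/[H⁺] = 0.06002
α₁ + 2α₂ = 1.0496
DIC = CA / (α₁ + 2α₂) = 2.23 / 1.0496 = 2.12 mmol/kg

DIC = 2.12 mmol/kg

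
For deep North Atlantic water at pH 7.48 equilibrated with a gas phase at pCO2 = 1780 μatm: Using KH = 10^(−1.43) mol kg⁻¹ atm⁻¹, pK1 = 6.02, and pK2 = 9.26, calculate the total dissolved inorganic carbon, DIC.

DIC = 2.01 mmol/kg

[CO2*] = KH · pCO2 = 10^(−1.43) × 1780×10^-6 = 6.613×10^-5 mol/kg
α₀ = 1/(1 + K1/[H⁺] + K1K2/[H⁺]²) = 1/(1 + 10^+1.46 + 10^-0.32) = 0.03298
DIC = [CO2*]/α₀ = 6.613×10^-5 / 0.03298 = 2.01 mmol/kg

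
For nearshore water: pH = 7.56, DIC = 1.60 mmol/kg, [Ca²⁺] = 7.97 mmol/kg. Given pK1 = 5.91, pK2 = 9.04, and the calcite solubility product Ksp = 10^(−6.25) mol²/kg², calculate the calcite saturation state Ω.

Ω = 0.711

α₂ = 1 / (1 + [H⁺]/K2 + [H⁺]²/(K1K2)) = 1 / (1 + 10^+1.48 + 10^-0.17)
   = 1 / (1 + 30.200 + 0.67608) = 1/31.876 = 0.03137
[CO3²⁻] = α₂ × DIC = 0.03137 × 1.60 = 0.05020 mmol/kg
Ksp = 10^(−6.25) = 5.623×10^-7
Ω = [Ca²⁺][CO3²⁻]/Ksp = (7.97×10^-3)(5.020×10^-5) / 5.623×10^-7 = 0.711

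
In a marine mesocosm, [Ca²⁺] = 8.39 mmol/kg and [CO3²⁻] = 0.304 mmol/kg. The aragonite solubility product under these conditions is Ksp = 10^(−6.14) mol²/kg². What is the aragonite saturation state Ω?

Ω = 3.52

Ksp = 10^(−6.14) = 7.244×10^-7
Ω = [Ca²⁺][CO3²⁻]/Ksp = (8.39×10^-3)(0.304×10^-3) / 7.244×10^-7 = 3.52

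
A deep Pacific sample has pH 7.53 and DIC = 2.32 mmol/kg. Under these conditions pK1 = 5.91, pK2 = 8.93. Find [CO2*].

α₀ = 1 / (1 + K1/[H⁺] + K1K2/[H⁺]²) = 1 / (1 + 10^+1.62 + 10^+0.22)
   = 1 / (1 + 41.687 + 1.6596) = 1/44.347 = 0.02255
[CO2*] = α₀ × DIC = 0.02255 × 2.32 = 0.0523 mmol/kg

[CO2*] = 0.0523 mmol/kg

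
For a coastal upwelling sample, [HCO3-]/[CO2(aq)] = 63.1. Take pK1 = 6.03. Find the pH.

From K1 = [H⁺][HCO3-]/[CO2(aq)]:  pH = pK1 + log₁₀([HCO3-]/[CO2(aq)])
log₁₀(63.1) = +1.800
pH = 6.03 + (+1.800) = 7.83

pH = 7.83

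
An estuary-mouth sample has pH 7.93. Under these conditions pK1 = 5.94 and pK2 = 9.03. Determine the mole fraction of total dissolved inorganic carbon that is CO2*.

α₀ = 1 / (1 + K1/[H⁺] + K1K2/[H⁺]²) = 1 / (1 + 10^+1.99 + 10^+0.89)
   = 1 / (1 + 97.724 + 7.7625) = 1/106.49 = 0.009391

α₀ = 0.00939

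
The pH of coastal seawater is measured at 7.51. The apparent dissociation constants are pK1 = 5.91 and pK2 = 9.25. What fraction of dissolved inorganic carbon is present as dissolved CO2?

α₀ = 0.0241

α₀ = 1 / (1 + K1/[H⁺] + K1K2/[H⁺]²) = 1 / (1 + 10^+1.60 + 10^-0.14)
   = 1 / (1 + 39.811 + 0.72444) = 1/41.535 = 0.02408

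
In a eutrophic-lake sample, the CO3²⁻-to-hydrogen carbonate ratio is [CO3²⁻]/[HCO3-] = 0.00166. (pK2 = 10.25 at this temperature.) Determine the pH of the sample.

pH = 7.47

From K2 = [H⁺][CO3²⁻]/[HCO3-]:  pH = pK2 + log₁₀([CO3²⁻]/[HCO3-])
log₁₀(0.00166) = -2.780
pH = 10.25 + (-2.780) = 7.47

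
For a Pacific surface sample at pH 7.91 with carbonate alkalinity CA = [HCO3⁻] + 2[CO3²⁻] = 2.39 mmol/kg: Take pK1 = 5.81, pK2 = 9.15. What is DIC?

CA = [HCO3⁻] + 2[CO3²⁻] = (α₁ + 2α₂)·DIC
At pH 7.91: [H⁺]/K1 = 10^-2.10 = 0.0079433, K2/[H⁺] = 10^-1.24 = 0.057544
α₁ = 1/(1 + 0.0079433 + 0.057544) = 1/1.0655 = 0.9385; α₂ = α₁·K2/[H⁺] = 0.05401
α₁ + 2α₂ = 1.0466
DIC = CA / (α₁ + 2α₂) = 2.39 / 1.0466 = 2.28 mmol/kg

DIC = 2.28 mmol/kg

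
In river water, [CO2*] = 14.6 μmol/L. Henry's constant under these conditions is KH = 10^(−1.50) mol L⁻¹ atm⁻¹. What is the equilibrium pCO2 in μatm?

KH = 10^(−1.50) = 3.162×10^-2 mol L⁻¹ atm⁻¹
pCO2 = [CO2*]/KH = 14.6×10^-6 / 3.162×10^-2 = 4.62×10^-4 atm = 462 μatm

pCO2 = 462 μatm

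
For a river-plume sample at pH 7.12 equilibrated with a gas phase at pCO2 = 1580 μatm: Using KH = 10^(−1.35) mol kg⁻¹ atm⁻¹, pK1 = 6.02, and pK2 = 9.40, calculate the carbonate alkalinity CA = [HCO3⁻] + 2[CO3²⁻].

CA = 0.898 mmol/kg

[CO2*] = KH · pCO2 = 10^(−1.35) × 1580×10^-6 = 7.058×10^-5 mol/kg
α₀ = 1/(1 + K1/[H⁺] + K1K2/[H⁺]²) = 1/(1 + 10^+1.10 + 10^-1.18) = 0.07323
DIC = [CO2*]/α₀ = 7.058×10^-5 / 0.07323 = 0.9637 mmol/kg
CA = (α₁ + 2α₂)·DIC = (0.9219 + 2×0.004838) × 0.9637 = 0.898 mmol/kg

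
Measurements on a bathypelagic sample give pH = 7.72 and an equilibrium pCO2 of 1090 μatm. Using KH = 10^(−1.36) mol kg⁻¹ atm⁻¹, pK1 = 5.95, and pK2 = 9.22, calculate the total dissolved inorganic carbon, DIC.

DIC = 2.94 mmol/kg

[CO2*] = KH · pCO2 = 10^(−1.36) × 1090×10^-6 = 4.758×10^-5 mol/kg
α₀ = 1/(1 + K1/[H⁺] + K1K2/[H⁺]²) = 1/(1 + 10^+1.77 + 10^+0.27) = 0.01620
DIC = [CO2*]/α₀ = 4.758×10^-5 / 0.01620 = 2.94 mmol/kg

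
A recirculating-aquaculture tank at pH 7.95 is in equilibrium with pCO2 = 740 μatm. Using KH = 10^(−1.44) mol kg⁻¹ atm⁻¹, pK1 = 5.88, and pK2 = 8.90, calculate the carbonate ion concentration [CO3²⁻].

[CO3²⁻] = 0.354 mmol/kg

[CO2*] = KH · pCO2 = 10^(−1.44) × 740×10^-6 = 2.687×10^-5 mol/kg
α₀ = 1/(1 + K1/[H⁺] + K1K2/[H⁺]²) = 1/(1 + 10^+2.07 + 10^+1.12) = 0.007595
DIC = [CO2*]/α₀ = 2.687×10^-5 / 0.007595 = 3.538 mmol/kg
[CO3²⁻] = α₂·DIC; α₂ = 0.1001, so [CO3²⁻] = 0.1001 × 3.538 = 0.354 mmol/kg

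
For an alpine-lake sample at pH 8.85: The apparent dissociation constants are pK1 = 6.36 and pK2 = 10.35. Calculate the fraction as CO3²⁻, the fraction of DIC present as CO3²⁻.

α₂ = 1 / (1 + [H⁺]/K2 + [H⁺]²/(K1K2)) = 1 / (1 + 10^+1.50 + 10^-0.99)
   = 1 / (1 + 31.623 + 0.10233) = 1/32.725 = 0.03056

α₂ = 0.0306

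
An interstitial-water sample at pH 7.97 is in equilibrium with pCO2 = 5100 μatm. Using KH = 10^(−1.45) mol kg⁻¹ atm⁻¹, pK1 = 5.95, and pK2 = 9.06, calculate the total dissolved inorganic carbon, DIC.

[CO2*] = KH · pCO2 = 10^(−1.45) × 5100×10^-6 = 1.810×10^-4 mol/kg
α₀ = 1/(1 + K1/[H⁺] + K1K2/[H⁺]²) = 1/(1 + 10^+2.02 + 10^+0.93) = 0.008755
DIC = [CO2*]/α₀ = 1.810×10^-4 / 0.008755 = 20.7 mmol/kg

DIC = 20.7 mmol/kg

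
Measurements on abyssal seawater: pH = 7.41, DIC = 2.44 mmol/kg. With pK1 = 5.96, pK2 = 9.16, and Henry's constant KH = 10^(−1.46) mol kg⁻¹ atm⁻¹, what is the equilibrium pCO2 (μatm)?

α₀ = 1 / (1 + K1/[H⁺] + K1K2/[H⁺]²) = 1 / (1 + 10^+1.45 + 10^-0.30)
   = 1 / (1 + 28.184 + 0.50119) = 1/29.685 = 0.03369
[CO2*] = α₀ × DIC = 0.03369 × 2.44 = 0.08220 mmol/kg
pCO2 = [CO2*]/KH = 8.220×10^-5 / 3.467×10^-2 = 2370 μatm

pCO2 = 2370 μatm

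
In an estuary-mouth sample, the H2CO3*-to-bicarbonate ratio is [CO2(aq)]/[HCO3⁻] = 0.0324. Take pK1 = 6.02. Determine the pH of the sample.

pH = 7.51

From K1 = [H⁺][HCO3⁻]/[CO2(aq)]:  pH = pK1 − log₁₀([CO2(aq)]/[HCO3⁻])
log₁₀(0.0324) = -1.489
pH = 6.02 − (-1.489) = 7.51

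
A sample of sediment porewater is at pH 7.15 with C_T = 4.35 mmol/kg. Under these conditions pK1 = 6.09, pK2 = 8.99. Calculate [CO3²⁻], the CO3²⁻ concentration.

α₂ = 1 / (1 + [H⁺]/K2 + [H⁺]²/(K1K2)) = 1 / (1 + 10^+1.84 + 10^+0.78)
   = 1 / (1 + 69.183 + 6.0256) = 1/76.209 = 0.01312
[CO3²⁻] = α₂ × DIC = 0.01312 × 4.35 = 0.0571 mmol/kg

[CO3²⁻] = 0.0571 mmol/kg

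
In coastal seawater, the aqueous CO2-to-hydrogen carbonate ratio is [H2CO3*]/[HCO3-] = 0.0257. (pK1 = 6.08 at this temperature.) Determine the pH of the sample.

pH = 7.67

From K1 = [H⁺][HCO3-]/[H2CO3*]:  pH = pK1 − log₁₀([H2CO3*]/[HCO3-])
log₁₀(0.0257) = -1.590
pH = 6.08 − (-1.590) = 7.67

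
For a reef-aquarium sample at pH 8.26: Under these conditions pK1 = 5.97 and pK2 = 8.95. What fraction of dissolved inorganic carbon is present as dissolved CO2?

α₀ = 1 / (1 + K1/[H⁺] + K1K2/[H⁺]²) = 1 / (1 + 10^+2.29 + 10^+1.60)
   = 1 / (1 + 194.98 + 39.811) = 1/235.80 = 0.004241

α₀ = 0.00424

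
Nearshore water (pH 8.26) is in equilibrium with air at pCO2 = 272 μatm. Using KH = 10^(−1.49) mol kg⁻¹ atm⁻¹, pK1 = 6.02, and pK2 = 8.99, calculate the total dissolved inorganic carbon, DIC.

DIC = 1.82 mmol/kg

[CO2*] = KH · pCO2 = 10^(−1.49) × 272×10^-6 = 8.802×10^-6 mol/kg
α₀ = 1/(1 + K1/[H⁺] + K1K2/[H⁺]²) = 1/(1 + 10^+2.24 + 10^+1.51) = 0.004828
DIC = [CO2*]/α₀ = 8.802×10^-6 / 0.004828 = 1.82 mmol/kg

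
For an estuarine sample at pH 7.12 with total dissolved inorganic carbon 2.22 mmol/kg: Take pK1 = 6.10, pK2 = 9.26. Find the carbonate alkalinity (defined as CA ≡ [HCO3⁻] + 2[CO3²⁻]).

CA = [HCO3⁻] + 2[CO3²⁻] = (α₁ + 2α₂)·DIC
At pH 7.12: [H⁺]/K1 = 10^-1.02 = 0.095499, K2/[H⁺] = 10^-2.14 = 0.0072444
α₁ = 1/(1 + 0.095499 + 0.0072444) = 1/1.1027 = 0.9068; α₂ = α₁·K2/[H⁺] = 0.006569
α₁ + 2α₂ = 0.9200
CA = 0.9200 × 2.22 = 2.04 mmol/kg

CA = 2.04 mmol/kg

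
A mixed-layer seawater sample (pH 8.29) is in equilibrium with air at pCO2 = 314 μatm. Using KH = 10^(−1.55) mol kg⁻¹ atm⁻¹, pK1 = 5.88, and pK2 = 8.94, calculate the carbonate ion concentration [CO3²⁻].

[CO3²⁻] = 0.509 mmol/kg

[CO2*] = KH · pCO2 = 10^(−1.55) × 314×10^-6 = 8.850×10^-6 mol/kg
α₀ = 1/(1 + K1/[H⁺] + K1K2/[H⁺]²) = 1/(1 + 10^+2.41 + 10^+1.76) = 0.003169
DIC = [CO2*]/α₀ = 8.850×10^-6 / 0.003169 = 2.793 mmol/kg
[CO3²⁻] = α₂·DIC; α₂ = 0.1823, so [CO3²⁻] = 0.1823 × 2.793 = 0.509 mmol/kg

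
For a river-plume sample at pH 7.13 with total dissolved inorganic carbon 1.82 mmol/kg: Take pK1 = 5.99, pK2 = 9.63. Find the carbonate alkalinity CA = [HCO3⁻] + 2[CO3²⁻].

CA = [HCO3⁻] + 2[CO3²⁻] = (α₁ + 2α₂)·DIC
At pH 7.13: [H⁺]/K1 = 10^-1.14 = 0.072444, K2/[H⁺] = 10^-2.50 = 0.0031623
α₁ = 1/(1 + 0.072444 + 0.0031623) = 1/1.0756 = 0.9297; α₂ = α₁·K2/[H⁺] = 0.002940
α₁ + 2α₂ = 0.9356
CA = 0.9356 × 1.82 = 1.70 mmol/kg

CA = 1.70 mmol/kg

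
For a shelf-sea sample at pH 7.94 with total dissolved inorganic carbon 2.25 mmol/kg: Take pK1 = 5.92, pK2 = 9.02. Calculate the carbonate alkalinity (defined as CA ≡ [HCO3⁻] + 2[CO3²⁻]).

CA = 2.40 mmol/kg

CA = [HCO3⁻] + 2[CO3²⁻] = (α₁ + 2α₂)·DIC
At pH 7.94: [H⁺]/K1 = 10^-2.02 = 0.0095499, K2/[H⁺] = 10^-1.08 = 0.083176
α₁ = 1/(1 + 0.0095499 + 0.083176) = 1/1.0927 = 0.9151; α₂ = α₁·K2/[H⁺] = 0.07612
α₁ + 2α₂ = 1.0674
CA = 1.0674 × 2.25 = 2.40 mmol/kg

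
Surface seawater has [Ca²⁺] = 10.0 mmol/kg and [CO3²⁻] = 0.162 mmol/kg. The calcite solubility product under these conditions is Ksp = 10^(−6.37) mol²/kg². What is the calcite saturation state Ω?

Ksp = 10^(−6.37) = 4.266×10^-7
Ω = [Ca²⁺][CO3²⁻]/Ksp = (10.0×10^-3)(0.162×10^-3) / 4.266×10^-7 = 3.80

Ω = 3.80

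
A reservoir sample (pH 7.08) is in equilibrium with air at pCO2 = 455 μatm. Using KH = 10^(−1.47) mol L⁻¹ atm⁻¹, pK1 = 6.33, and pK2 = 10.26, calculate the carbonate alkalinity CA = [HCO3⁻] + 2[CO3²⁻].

CA = 0.0868 mmol/L

[CO2*] = KH · pCO2 = 10^(−1.47) × 455×10^-6 = 1.542×10^-5 mol/L
α₀ = 1/(1 + K1/[H⁺] + K1K2/[H⁺]²) = 1/(1 + 10^+0.75 + 10^-2.43) = 0.1509
DIC = [CO2*]/α₀ = 1.542×10^-5 / 0.1509 = 0.1022 mmol/L
CA = (α₁ + 2α₂)·DIC = (0.8485 + 2×0.0005606) × 0.1022 = 0.0868 mmol/L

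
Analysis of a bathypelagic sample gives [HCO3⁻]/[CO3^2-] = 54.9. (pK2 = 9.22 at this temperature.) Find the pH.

pH = 7.48

From K2 = [H⁺][CO3^2-]/[HCO3⁻]:  pH = pK2 − log₁₀([HCO3⁻]/[CO3^2-])
log₁₀(54.9) = +1.740
pH = 9.22 − (+1.740) = 7.48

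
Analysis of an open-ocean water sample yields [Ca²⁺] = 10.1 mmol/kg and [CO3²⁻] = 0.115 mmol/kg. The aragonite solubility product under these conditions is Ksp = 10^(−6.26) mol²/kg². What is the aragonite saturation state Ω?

Ksp = 10^(−6.26) = 5.495×10^-7
Ω = [Ca²⁺][CO3²⁻]/Ksp = (10.1×10^-3)(0.115×10^-3) / 5.495×10^-7 = 2.11

Ω = 2.11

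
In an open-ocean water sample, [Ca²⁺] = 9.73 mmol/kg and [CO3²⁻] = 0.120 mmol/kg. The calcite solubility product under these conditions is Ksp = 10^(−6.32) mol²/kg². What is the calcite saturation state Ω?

Ksp = 10^(−6.32) = 4.786×10^-7
Ω = [Ca²⁺][CO3²⁻]/Ksp = (9.73×10^-3)(0.120×10^-3) / 4.786×10^-7 = 2.44

Ω = 2.44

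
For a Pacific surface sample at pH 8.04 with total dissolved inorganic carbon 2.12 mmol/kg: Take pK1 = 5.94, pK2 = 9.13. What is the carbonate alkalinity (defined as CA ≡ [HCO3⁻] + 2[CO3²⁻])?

CA = [HCO3⁻] + 2[CO3²⁻] = (α₁ + 2α₂)·DIC
At pH 8.04: [H⁺]/K1 = 10^-2.10 = 0.0079433, K2/[H⁺] = 10^-1.09 = 0.081283
α₁ = 1/(1 + 0.0079433 + 0.081283) = 1/1.0892 = 0.9181; α₂ = α₁·K2/[H⁺] = 0.07462
α₁ + 2α₂ = 1.0673
CA = 1.0673 × 2.12 = 2.26 mmol/kg

CA = 2.26 mmol/kg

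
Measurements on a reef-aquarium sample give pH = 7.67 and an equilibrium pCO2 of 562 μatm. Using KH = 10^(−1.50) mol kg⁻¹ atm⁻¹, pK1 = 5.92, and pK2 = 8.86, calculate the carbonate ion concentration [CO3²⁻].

[CO3²⁻] = 0.0645 mmol/kg

[CO2*] = KH · pCO2 = 10^(−1.50) × 562×10^-6 = 1.777×10^-5 mol/kg
α₀ = 1/(1 + K1/[H⁺] + K1K2/[H⁺]²) = 1/(1 + 10^+1.75 + 10^+0.56) = 0.01643
DIC = [CO2*]/α₀ = 1.777×10^-5 / 0.01643 = 1.082 mmol/kg
[CO3²⁻] = α₂·DIC; α₂ = 0.05965, so [CO3²⁻] = 0.05965 × 1.082 = 0.0645 mmol/kg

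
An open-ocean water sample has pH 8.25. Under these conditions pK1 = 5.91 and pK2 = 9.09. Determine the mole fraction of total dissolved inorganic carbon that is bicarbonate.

α₁ = 1 / (1 + [H⁺]/K1 + K2/[H⁺]) = 1 / (1 + 10^-2.34 + 10^-0.84)
   = 1 / (1 + 0.0045709 + 0.14454) = 1/1.1491 = 0.8702

α₁ = 0.870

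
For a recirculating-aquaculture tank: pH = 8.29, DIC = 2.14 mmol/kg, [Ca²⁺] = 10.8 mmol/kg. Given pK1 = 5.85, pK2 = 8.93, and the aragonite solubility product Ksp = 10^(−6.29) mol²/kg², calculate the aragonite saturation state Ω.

α₂ = 1 / (1 + [H⁺]/K2 + [H⁺]²/(K1K2)) = 1 / (1 + 10^+0.64 + 10^-1.80)
   = 1 / (1 + 4.3652 + 0.015849) = 1/5.3810 = 0.1858
[CO3²⁻] = α₂ × DIC = 0.1858 × 2.14 = 0.3977 mmol/kg
Ksp = 10^(−6.29) = 5.129×10^-7
Ω = [Ca²⁺][CO3²⁻]/Ksp = (10.8×10^-3)(3.977×10^-4) / 5.129×10^-7 = 8.37

Ω = 8.37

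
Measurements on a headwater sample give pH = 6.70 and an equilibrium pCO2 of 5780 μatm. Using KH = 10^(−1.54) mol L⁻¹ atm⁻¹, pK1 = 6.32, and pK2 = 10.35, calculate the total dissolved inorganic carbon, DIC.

DIC = 0.567 mmol/L

[CO2*] = KH · pCO2 = 10^(−1.54) × 5780×10^-6 = 1.667×10^-4 mol/L
α₀ = 1/(1 + K1/[H⁺] + K1K2/[H⁺]²) = 1/(1 + 10^+0.38 + 10^-3.27) = 0.2942
DIC = [CO2*]/α₀ = 1.667×10^-4 / 0.2942 = 0.567 mmol/L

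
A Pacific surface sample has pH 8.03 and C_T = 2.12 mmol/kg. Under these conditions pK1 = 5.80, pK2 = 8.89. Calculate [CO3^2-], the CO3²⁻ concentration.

α₂ = 1 / (1 + [H⁺]/K2 + [H⁺]²/(K1K2)) = 1 / (1 + 10^+0.86 + 10^-1.37)
   = 1 / (1 + 7.2444 + 0.042658) = 1/8.2870 = 0.1207
[CO3²⁻] = α₂ × DIC = 0.1207 × 2.12 = 0.256 mmol/kg

[CO3²⁻] = 0.256 mmol/kg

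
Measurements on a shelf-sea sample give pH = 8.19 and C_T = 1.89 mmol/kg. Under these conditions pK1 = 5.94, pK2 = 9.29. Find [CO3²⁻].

α₂ = 1 / (1 + [H⁺]/K2 + [H⁺]²/(K1K2)) = 1 / (1 + 10^+1.10 + 10^-1.15)
   = 1 / (1 + 12.589 + 0.070795) = 1/13.660 = 0.07321
[CO3²⁻] = α₂ × DIC = 0.07321 × 1.89 = 0.138 mmol/kg

[CO3²⁻] = 0.138 mmol/kg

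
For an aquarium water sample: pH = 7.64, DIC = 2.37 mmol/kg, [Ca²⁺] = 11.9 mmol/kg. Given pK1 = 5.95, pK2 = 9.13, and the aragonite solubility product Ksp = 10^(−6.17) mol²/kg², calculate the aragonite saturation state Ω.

α₂ = 1 / (1 + [H⁺]/K2 + [H⁺]²/(K1K2)) = 1 / (1 + 10^+1.49 + 10^-0.20)
   = 1 / (1 + 30.903 + 0.63096) = 1/32.534 = 0.03074
[CO3²⁻] = α₂ × DIC = 0.03074 × 2.37 = 0.07285 mmol/kg
Ksp = 10^(−6.17) = 6.761×10^-7
Ω = [Ca²⁺][CO3²⁻]/Ksp = (11.9×10^-3)(7.285×10^-5) / 6.761×10^-7 = 1.28

Ω = 1.28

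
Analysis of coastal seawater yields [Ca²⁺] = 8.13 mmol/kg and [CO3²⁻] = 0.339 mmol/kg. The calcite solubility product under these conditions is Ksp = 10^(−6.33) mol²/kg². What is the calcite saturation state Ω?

Ω = 5.89

Ksp = 10^(−6.33) = 4.677×10^-7
Ω = [Ca²⁺][CO3²⁻]/Ksp = (8.13×10^-3)(0.339×10^-3) / 4.677×10^-7 = 5.89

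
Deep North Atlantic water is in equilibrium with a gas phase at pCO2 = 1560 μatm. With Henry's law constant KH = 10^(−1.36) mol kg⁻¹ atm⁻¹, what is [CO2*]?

KH = 10^(−1.36) = 4.365×10^-2 mol kg⁻¹ atm⁻¹
[CO2*] = KH · pCO2 = 4.365×10^-2 × 1560×10^-6 atm = 6.81×10^-5 mol/kg

[CO2*] = 68.1 μmol/kg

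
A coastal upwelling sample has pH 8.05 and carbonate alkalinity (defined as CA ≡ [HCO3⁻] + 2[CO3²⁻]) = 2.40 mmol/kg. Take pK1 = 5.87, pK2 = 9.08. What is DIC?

CA = [HCO3⁻] + 2[CO3²⁻] = (α₁ + 2α₂)·DIC
At pH 8.05: [H⁺]/K1 = 10^-2.18 = 0.0066069, K2/[H⁺] = 10^-1.03 = 0.093325
α₁ = 1/(1 + 0.0066069 + 0.093325) = 1/1.0999 = 0.9091; α₂ = α₁·K2/[H⁺] = 0.08485
α₁ + 2α₂ = 1.0788
DIC = CA / (α₁ + 2α₂) = 2.40 / 1.0788 = 2.22 mmol/kg

DIC = 2.22 mmol/kg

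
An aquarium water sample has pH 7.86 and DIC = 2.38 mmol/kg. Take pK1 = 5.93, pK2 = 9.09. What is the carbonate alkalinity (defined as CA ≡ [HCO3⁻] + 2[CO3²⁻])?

CA = 2.48 mmol/kg

CA = [HCO3⁻] + 2[CO3²⁻] = (α₁ + 2α₂)·DIC
At pH 7.86: [H⁺]/K1 = 10^-1.93 = 0.011749, K2/[H⁺] = 10^-1.23 = 0.058884
α₁ = 1/(1 + 0.011749 + 0.058884) = 1/1.0706 = 0.9340; α₂ = α₁·K2/[H⁺] = 0.05500
α₁ + 2α₂ = 1.0440
CA = 1.0440 × 2.38 = 2.48 mmol/kg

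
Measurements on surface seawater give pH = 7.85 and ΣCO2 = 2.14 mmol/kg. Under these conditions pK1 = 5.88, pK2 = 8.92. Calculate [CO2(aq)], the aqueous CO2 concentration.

α₀ = 1 / (1 + K1/[H⁺] + K1K2/[H⁺]²) = 1 / (1 + 10^+1.97 + 10^+0.90)
   = 1 / (1 + 93.325 + 7.9433) = 1/102.27 = 0.009778
[CO2*] = α₀ × DIC = 0.009778 × 2.14 = 0.0209 mmol/kg

[CO2*] = 0.0209 mmol/kg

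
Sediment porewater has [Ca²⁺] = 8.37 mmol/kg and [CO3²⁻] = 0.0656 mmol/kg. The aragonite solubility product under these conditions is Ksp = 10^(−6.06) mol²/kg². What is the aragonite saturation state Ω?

Ksp = 10^(−6.06) = 8.710×10^-7
Ω = [Ca²⁺][CO3²⁻]/Ksp = (8.37×10^-3)(0.0656×10^-3) / 8.710×10^-7 = 0.630

Ω = 0.630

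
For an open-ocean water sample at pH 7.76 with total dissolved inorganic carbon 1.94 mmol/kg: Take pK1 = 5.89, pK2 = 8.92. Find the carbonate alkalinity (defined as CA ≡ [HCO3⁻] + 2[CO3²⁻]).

CA = [HCO3⁻] + 2[CO3²⁻] = (α₁ + 2α₂)·DIC
At pH 7.76: [H⁺]/K1 = 10^-1.87 = 0.013490, K2/[H⁺] = 10^-1.16 = 0.069183
α₁ = 1/(1 + 0.013490 + 0.069183) = 1/1.0827 = 0.9236; α₂ = α₁·K2/[H⁺] = 0.06390
α₁ + 2α₂ = 1.0514
CA = 1.0514 × 1.94 = 2.04 mmol/kg

CA = 2.04 mmol/kg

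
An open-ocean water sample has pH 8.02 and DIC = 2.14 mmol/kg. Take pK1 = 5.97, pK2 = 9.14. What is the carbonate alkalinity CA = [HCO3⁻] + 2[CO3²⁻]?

CA = [HCO3⁻] + 2[CO3²⁻] = (α₁ + 2α₂)·DIC
At pH 8.02: [H⁺]/K1 = 10^-2.05 = 0.0089125, K2/[H⁺] = 10^-1.12 = 0.075858
α₁ = 1/(1 + 0.0089125 + 0.075858) = 1/1.0848 = 0.9219; α₂ = α₁·K2/[H⁺] = 0.06993
α₁ + 2α₂ = 1.0617
CA = 1.0617 × 2.14 = 2.27 mmol/kg

CA = 2.27 mmol/kg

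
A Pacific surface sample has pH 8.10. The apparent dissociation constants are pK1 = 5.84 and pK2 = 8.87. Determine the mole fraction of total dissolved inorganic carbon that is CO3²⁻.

α₂ = 1 / (1 + [H⁺]/K2 + [H⁺]²/(K1K2)) = 1 / (1 + 10^+0.77 + 10^-1.49)
   = 1 / (1 + 5.8884 + 0.032359) = 1/6.9208 = 0.1445

α₂ = 0.144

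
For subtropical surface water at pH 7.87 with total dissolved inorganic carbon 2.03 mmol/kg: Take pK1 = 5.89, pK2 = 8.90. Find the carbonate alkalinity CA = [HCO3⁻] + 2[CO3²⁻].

CA = [HCO3⁻] + 2[CO3²⁻] = (α₁ + 2α₂)·DIC
At pH 7.87: [H⁺]/K1 = 10^-1.98 = 0.010471, K2/[H⁺] = 10^-1.03 = 0.093325
α₁ = 1/(1 + 0.010471 + 0.093325) = 1/1.1038 = 0.9060; α₂ = α₁·K2/[H⁺] = 0.08455
α₁ + 2α₂ = 1.0751
CA = 1.0751 × 2.03 = 2.18 mmol/kg

CA = 2.18 mmol/kg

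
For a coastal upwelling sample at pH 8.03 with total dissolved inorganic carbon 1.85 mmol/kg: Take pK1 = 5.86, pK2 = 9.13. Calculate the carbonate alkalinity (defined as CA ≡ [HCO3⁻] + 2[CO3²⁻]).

CA = 1.97 mmol/kg

CA = [HCO3⁻] + 2[CO3²⁻] = (α₁ + 2α₂)·DIC
At pH 8.03: [H⁺]/K1 = 10^-2.17 = 0.0067608, K2/[H⁺] = 10^-1.10 = 0.079433
α₁ = 1/(1 + 0.0067608 + 0.079433) = 1/1.0862 = 0.9206; α₂ = α₁·K2/[H⁺] = 0.07313
α₁ + 2α₂ = 1.0669
CA = 1.0669 × 1.85 = 1.97 mmol/kg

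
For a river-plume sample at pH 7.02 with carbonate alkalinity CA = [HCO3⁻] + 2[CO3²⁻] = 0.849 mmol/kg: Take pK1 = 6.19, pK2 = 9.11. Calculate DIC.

DIC = 0.966 mmol/kg

CA = [HCO3⁻] + 2[CO3²⁻] = (α₁ + 2α₂)·DIC
At pH 7.02: [H⁺]/K1 = 10^-0.83 = 0.14791, K2/[H⁺] = 10^-2.09 = 0.0081283
α₁ = 1/(1 + 0.14791 + 0.0081283) = 1/1.1560 = 0.8650; α₂ = α₁·K2/[H⁺] = 0.007031
α₁ + 2α₂ = 0.8791
DIC = CA / (α₁ + 2α₂) = 0.849 / 0.8791 = 0.966 mmol/kg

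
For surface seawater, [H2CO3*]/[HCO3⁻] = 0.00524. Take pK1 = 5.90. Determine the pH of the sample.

pH = 8.18

From K1 = [H⁺][HCO3⁻]/[H2CO3*]:  pH = pK1 − log₁₀([H2CO3*]/[HCO3⁻])
log₁₀(0.00524) = -2.281
pH = 5.90 − (-2.281) = 8.18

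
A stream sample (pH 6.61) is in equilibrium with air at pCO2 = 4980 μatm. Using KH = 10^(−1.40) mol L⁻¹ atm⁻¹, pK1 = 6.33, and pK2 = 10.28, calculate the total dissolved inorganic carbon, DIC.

DIC = 0.576 mmol/L

[CO2*] = KH · pCO2 = 10^(−1.40) × 4980×10^-6 = 1.983×10^-4 mol/L
α₀ = 1/(1 + K1/[H⁺] + K1K2/[H⁺]²) = 1/(1 + 10^+0.28 + 10^-3.39) = 0.3441
DIC = [CO2*]/α₀ = 1.983×10^-4 / 0.3441 = 0.576 mmol/L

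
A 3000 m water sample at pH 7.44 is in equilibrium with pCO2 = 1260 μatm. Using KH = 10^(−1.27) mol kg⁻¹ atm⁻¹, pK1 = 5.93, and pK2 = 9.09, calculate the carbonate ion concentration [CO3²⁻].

[CO3²⁻] = 0.0490 mmol/kg

[CO2*] = KH · pCO2 = 10^(−1.27) × 1260×10^-6 = 6.767×10^-5 mol/kg
α₀ = 1/(1 + K1/[H⁺] + K1K2/[H⁺]²) = 1/(1 + 10^+1.51 + 10^-0.14) = 0.02934
DIC = [CO2*]/α₀ = 6.767×10^-5 / 0.02934 = 2.306 mmol/kg
[CO3²⁻] = α₂·DIC; α₂ = 0.02125, so [CO3²⁻] = 0.02125 × 2.306 = 0.0490 mmol/kg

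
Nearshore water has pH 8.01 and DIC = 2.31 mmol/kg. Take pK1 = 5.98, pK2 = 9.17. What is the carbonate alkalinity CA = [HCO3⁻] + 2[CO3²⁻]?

CA = 2.44 mmol/kg

CA = [HCO3⁻] + 2[CO3²⁻] = (α₁ + 2α₂)·DIC
At pH 8.01: [H⁺]/K1 = 10^-2.03 = 0.0093325, K2/[H⁺] = 10^-1.16 = 0.069183
α₁ = 1/(1 + 0.0093325 + 0.069183) = 1/1.0785 = 0.9272; α₂ = α₁·K2/[H⁺] = 0.06415
α₁ + 2α₂ = 1.0555
CA = 1.0555 × 2.31 = 2.44 mmol/kg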